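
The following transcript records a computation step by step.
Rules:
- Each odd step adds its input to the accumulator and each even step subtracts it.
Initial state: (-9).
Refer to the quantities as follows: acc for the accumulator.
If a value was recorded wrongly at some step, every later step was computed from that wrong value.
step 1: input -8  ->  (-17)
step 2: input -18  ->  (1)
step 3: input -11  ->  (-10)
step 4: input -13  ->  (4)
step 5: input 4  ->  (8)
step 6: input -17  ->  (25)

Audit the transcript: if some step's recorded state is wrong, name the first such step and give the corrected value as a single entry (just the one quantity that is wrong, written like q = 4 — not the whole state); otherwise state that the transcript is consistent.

Step 1: acc = -9 + -8 = -17 — same as recorded.
Step 2: acc = -17 - -18 = 1 — exactly as logged.
Step 3: acc = 1 + -11 = -10 — consistent with the transcript.
Step 4: acc = -10 - -13 = 3 — first mismatch against the transcript.
The audit stops at step 4: the recorded entry is wrong and should be acc = 3.

step 4, acc = 3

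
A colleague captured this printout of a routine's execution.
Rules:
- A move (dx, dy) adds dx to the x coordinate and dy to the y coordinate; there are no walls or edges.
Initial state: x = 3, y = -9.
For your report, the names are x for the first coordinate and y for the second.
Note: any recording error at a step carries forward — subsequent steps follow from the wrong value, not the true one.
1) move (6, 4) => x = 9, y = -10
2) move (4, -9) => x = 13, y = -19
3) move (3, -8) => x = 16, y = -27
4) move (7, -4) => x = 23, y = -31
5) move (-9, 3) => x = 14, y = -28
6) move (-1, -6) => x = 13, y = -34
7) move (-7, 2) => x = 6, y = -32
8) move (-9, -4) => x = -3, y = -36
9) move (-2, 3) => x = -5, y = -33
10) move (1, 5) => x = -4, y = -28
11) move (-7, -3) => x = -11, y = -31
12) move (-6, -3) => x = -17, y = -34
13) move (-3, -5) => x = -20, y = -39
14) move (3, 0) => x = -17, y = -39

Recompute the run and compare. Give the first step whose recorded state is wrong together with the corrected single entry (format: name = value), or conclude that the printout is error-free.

step 1, y = -5

Step 1: x = 3 + (6) = 9, y = -9 + (4) = -5 — first mismatch against the printout.
That makes step 1 the first incorrect line — y = -5 is what it should show.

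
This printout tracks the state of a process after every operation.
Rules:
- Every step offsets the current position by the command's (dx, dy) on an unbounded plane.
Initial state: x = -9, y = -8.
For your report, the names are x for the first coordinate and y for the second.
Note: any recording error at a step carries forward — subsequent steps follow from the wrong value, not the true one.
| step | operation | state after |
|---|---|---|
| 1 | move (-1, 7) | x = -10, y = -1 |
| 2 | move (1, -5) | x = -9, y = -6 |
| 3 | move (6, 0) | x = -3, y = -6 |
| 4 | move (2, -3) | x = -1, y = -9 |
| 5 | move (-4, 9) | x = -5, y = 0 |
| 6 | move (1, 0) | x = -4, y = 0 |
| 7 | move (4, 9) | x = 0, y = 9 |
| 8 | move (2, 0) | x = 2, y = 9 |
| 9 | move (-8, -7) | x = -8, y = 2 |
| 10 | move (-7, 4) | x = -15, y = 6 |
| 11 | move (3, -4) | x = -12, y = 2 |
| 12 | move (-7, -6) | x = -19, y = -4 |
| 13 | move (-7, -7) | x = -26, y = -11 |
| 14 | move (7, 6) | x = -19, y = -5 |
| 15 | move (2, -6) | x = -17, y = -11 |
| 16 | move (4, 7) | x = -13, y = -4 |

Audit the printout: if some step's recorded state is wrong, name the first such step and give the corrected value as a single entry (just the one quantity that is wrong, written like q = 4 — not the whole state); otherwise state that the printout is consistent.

step 9, x = -6

Step 1: x = -9 + (-1) = -10, y = -8 + (7) = -1 — agrees with the printout.
Step 2: x = -10 + (1) = -9, y = -1 + (-5) = -6 — no discrepancy.
Step 3: x = -9 + (6) = -3, y = -6 + (0) = -6 — confirmed correct.
Step 4: x = -3 + (2) = -1, y = -6 + (-3) = -9 — agrees with the printout.
Step 5: x = -1 + (-4) = -5, y = -9 + (9) = 0 — agrees with the printout.
Step 6: x = -5 + (1) = -4, y = 0 + (0) = 0 — checks out.
Step 7: x = -4 + (4) = 0, y = 0 + (9) = 9 — confirmed correct.
Step 8: x = 0 + (2) = 2, y = 9 + (0) = 9 — consistent with the printout.
Step 9: x = 2 + (-8) = -6, y = 9 + (-7) = 2 — a discrepancy with the printout.
The earliest wrong entry is at step 9: it should read x = -6.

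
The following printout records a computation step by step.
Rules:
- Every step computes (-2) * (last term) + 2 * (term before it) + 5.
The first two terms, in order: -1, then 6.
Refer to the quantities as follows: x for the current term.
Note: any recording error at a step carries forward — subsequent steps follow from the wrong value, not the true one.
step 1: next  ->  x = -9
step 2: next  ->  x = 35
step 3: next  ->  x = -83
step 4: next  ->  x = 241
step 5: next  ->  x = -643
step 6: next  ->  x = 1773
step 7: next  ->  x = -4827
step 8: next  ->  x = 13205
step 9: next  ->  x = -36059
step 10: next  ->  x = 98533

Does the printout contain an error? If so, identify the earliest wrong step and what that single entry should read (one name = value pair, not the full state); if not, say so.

no error

Step 1: x = -2*(6) + (2)*(-1) + (5) = -9 — same as recorded.
Step 2: x = -2*(-9) + (2)*(6) + (5) = 35 — verified.
Step 3: x = -2*(35) + (2)*(-9) + (5) = -83 — confirmed correct.
Step 4: x = -2*(-83) + (2)*(35) + (5) = 241 — agrees with the printout.
Step 5: x = -2*(241) + (2)*(-83) + (5) = -643 — in agreement.
Step 6: x = -2*(-643) + (2)*(241) + (5) = 1773 — checks out.
Step 7: x = -2*(1773) + (2)*(-643) + (5) = -4827 — no discrepancy.
Step 8: x = -2*(-4827) + (2)*(1773) + (5) = 13205 — checks out.
Step 9: x = -2*(13205) + (2)*(-4827) + (5) = -36059 — agrees with the printout.
Step 10: x = -2*(-36059) + (2)*(13205) + (5) = 98533 — confirmed correct.
No step deviates from the rules.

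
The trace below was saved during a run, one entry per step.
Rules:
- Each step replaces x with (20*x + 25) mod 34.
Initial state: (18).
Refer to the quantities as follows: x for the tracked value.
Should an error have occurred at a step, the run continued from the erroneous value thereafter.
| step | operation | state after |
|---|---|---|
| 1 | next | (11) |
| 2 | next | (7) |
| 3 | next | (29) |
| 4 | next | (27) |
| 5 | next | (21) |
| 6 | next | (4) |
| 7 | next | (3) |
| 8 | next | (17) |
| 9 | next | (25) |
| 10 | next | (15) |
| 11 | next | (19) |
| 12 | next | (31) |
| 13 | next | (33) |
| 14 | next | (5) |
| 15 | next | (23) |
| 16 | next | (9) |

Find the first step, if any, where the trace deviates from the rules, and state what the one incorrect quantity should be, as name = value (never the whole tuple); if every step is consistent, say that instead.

Recomputing the run from the initial state:
step 1: x = 11
step 2: x = 7
step 3: x = 29
step 4: x = 27
step 5: x = 21
step 6: x = 3
step 7: x = 17
step 8: x = 25
step 9: x = 15
step 10: x = 19
step 11: x = 31
step 12: x = 33
step 13: x = 5
step 14: x = 23
step 15: x = 9
step 16: x = 1
The first disagreement with the trace is at step 6, where the value should be x = 3.

step 6, x = 3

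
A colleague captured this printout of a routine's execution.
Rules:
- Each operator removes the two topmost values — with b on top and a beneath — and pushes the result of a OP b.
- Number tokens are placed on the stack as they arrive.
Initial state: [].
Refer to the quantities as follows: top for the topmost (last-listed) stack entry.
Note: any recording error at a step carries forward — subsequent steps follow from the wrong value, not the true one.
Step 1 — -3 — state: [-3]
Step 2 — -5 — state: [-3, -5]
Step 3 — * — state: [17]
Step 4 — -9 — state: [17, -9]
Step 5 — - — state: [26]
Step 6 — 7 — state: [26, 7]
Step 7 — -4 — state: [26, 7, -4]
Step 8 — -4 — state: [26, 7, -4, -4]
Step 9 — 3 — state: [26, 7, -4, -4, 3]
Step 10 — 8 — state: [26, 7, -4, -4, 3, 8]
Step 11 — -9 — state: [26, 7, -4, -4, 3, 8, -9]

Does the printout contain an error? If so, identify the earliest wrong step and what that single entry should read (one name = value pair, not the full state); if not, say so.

step 3, top = 15

Recomputing the run from the initial state:
step 1: [-3]
step 2: [-3, -5]
step 3: [15]
step 4: [15, -9]
step 5: [24]
step 6: [24, 7]
step 7: [24, 7, -4]
step 8: [24, 7, -4, -4]
step 9: [24, 7, -4, -4, 3]
step 10: [24, 7, -4, -4, 3, 8]
step 11: [24, 7, -4, -4, 3, 8, -9]
The first disagreement with the printout is at step 3, where the value should be top = 15.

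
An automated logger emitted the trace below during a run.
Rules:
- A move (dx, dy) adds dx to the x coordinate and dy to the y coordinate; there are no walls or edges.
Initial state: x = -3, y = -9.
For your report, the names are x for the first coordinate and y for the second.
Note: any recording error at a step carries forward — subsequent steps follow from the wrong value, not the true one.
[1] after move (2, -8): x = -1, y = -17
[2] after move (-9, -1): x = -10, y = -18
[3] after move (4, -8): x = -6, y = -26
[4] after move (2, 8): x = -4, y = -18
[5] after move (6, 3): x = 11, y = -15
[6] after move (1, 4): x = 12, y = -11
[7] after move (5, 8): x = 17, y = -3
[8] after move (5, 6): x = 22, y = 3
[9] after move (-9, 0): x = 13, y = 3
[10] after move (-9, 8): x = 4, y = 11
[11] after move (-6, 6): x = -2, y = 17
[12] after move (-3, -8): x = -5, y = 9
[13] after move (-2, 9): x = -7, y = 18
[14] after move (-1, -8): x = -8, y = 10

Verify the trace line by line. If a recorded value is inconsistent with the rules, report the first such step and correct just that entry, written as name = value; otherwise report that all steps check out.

step 5, x = 2

Recomputing the run from the initial state:
step 1: x = -1, y = -17
step 2: x = -10, y = -18
step 3: x = -6, y = -26
step 4: x = -4, y = -18
step 5: x = 2, y = -15
step 6: x = 3, y = -11
step 7: x = 8, y = -3
step 8: x = 13, y = 3
step 9: x = 4, y = 3
step 10: x = -5, y = 11
step 11: x = -11, y = 17
step 12: x = -14, y = 9
step 13: x = -16, y = 18
step 14: x = -17, y = 10
The first disagreement with the trace is at step 5, where the value should be x = 2.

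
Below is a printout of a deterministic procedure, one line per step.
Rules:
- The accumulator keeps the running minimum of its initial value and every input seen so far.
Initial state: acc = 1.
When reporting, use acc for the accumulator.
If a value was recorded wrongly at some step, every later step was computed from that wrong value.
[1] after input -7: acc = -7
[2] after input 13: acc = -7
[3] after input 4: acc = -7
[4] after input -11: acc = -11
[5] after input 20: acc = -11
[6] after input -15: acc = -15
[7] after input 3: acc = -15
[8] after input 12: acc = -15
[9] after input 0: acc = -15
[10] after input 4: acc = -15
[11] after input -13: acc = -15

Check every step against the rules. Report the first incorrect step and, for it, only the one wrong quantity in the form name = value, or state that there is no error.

Recomputing the run from the initial state:
step 1: acc = -7
step 2: acc = -7
step 3: acc = -7
step 4: acc = -11
step 5: acc = -11
step 6: acc = -15
step 7: acc = -15
step 8: acc = -15
step 9: acc = -15
step 10: acc = -15
step 11: acc = -15
This matches the printout at every step.

no error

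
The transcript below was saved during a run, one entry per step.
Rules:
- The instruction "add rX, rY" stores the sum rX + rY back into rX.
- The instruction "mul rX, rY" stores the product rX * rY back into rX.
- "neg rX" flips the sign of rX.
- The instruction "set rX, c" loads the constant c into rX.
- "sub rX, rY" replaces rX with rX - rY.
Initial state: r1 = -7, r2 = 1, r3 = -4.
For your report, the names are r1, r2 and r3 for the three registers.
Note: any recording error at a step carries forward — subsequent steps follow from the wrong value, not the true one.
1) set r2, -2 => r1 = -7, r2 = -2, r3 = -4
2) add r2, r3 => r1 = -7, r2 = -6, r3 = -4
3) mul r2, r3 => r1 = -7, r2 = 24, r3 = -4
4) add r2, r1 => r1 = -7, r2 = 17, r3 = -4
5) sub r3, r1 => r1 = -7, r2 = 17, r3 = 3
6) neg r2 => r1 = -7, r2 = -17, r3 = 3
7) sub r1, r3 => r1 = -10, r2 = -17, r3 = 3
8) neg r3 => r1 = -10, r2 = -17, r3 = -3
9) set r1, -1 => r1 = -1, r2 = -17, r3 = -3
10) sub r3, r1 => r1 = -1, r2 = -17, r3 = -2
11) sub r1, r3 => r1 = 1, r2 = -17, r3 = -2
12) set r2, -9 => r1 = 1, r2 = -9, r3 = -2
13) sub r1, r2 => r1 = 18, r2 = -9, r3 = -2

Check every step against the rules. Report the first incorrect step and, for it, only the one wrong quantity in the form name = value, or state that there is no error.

Recomputing the run from the initial state:
step 1: r1 = -7, r2 = -2, r3 = -4
step 2: r1 = -7, r2 = -6, r3 = -4
step 3: r1 = -7, r2 = 24, r3 = -4
step 4: r1 = -7, r2 = 17, r3 = -4
step 5: r1 = -7, r2 = 17, r3 = 3
step 6: r1 = -7, r2 = -17, r3 = 3
step 7: r1 = -10, r2 = -17, r3 = 3
step 8: r1 = -10, r2 = -17, r3 = -3
step 9: r1 = -1, r2 = -17, r3 = -3
step 10: r1 = -1, r2 = -17, r3 = -2
step 11: r1 = 1, r2 = -17, r3 = -2
step 12: r1 = 1, r2 = -9, r3 = -2
step 13: r1 = 10, r2 = -9, r3 = -2
The first disagreement with the transcript is at step 13, where the value should be r1 = 10.

step 13, r1 = 10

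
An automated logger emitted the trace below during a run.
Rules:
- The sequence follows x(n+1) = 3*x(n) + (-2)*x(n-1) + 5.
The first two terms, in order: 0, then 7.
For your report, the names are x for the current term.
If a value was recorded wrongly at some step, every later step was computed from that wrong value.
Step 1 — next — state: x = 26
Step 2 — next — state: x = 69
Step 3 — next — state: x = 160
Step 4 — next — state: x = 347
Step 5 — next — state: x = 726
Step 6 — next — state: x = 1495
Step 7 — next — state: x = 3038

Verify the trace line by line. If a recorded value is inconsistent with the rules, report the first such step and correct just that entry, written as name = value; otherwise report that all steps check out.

step 6, x = 1489

step 1: x = 3*(7) + (-2)*(0) + (5) = 26 -> agrees with the trace
step 2: x = 3*(26) + (-2)*(7) + (5) = 69 -> confirmed correct
step 3: x = 3*(69) + (-2)*(26) + (5) = 160 -> exactly as logged
step 4: x = 3*(160) + (-2)*(69) + (5) = 347 -> in agreement
step 5: x = 3*(347) + (-2)*(160) + (5) = 726 -> same as recorded
step 6: x = 3*(726) + (-2)*(347) + (5) = 1489 -> first mismatch against the trace
First incorrect step: 6; the correct value is x = 1489.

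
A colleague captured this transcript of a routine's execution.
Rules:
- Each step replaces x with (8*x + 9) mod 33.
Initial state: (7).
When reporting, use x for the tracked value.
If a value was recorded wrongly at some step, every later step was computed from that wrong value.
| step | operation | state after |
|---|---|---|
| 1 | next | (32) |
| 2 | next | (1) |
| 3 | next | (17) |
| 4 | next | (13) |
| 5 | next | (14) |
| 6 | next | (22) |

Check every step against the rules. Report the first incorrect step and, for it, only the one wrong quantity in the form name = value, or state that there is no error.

no error

step 1: x = (8*7 + 9) mod 33 = 32 -> agrees with the transcript
step 2: x = (8*32 + 9) mod 33 = 1 -> verified
step 3: x = (8*1 + 9) mod 33 = 17 -> in agreement
step 4: x = (8*17 + 9) mod 33 = 13 -> same as recorded
step 5: x = (8*13 + 9) mod 33 = 14 -> verified
step 6: x = (8*14 + 9) mod 33 = 22 -> confirmed correct
Each recorded entry agrees with the recomputation.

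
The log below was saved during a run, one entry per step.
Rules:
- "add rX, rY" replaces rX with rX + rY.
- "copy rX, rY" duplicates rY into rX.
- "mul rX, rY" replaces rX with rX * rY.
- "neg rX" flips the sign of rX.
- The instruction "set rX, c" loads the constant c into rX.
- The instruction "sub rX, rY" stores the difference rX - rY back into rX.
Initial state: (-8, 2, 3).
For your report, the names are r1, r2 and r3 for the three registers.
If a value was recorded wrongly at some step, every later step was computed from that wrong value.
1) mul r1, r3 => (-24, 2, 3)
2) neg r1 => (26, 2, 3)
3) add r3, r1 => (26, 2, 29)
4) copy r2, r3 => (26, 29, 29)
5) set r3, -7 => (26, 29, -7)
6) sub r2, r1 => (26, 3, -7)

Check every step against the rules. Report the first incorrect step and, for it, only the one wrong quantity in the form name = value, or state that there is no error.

step 2, r1 = 24

Recomputing the run from the initial state:
step 1: r1 = -24, r2 = 2, r3 = 3
step 2: r1 = 24, r2 = 2, r3 = 3
step 3: r1 = 24, r2 = 2, r3 = 27
step 4: r1 = 24, r2 = 27, r3 = 27
step 5: r1 = 24, r2 = 27, r3 = -7
step 6: r1 = 24, r2 = 3, r3 = -7
The first disagreement with the log is at step 2, where the value should be r1 = 24.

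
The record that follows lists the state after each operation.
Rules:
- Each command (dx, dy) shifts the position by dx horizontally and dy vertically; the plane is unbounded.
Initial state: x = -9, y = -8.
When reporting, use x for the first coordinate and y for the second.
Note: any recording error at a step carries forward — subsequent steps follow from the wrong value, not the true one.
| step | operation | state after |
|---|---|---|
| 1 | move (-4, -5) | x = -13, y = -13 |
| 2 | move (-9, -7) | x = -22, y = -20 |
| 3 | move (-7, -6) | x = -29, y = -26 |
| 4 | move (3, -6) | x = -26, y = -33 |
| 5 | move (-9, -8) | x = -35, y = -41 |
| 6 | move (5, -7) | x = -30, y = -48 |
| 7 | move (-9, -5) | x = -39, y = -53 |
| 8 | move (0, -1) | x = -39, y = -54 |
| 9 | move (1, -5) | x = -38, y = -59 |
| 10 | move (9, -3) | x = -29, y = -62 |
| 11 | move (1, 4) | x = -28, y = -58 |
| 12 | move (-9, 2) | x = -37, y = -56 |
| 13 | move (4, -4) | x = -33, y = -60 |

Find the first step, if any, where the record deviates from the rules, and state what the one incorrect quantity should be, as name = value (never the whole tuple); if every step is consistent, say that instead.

step 4, y = -32

Recomputing the run from the initial state:
step 1: x = -13, y = -13
step 2: x = -22, y = -20
step 3: x = -29, y = -26
step 4: x = -26, y = -32
step 5: x = -35, y = -40
step 6: x = -30, y = -47
step 7: x = -39, y = -52
step 8: x = -39, y = -53
step 9: x = -38, y = -58
step 10: x = -29, y = -61
step 11: x = -28, y = -57
step 12: x = -37, y = -55
step 13: x = -33, y = -59
The first disagreement with the record is at step 4, where the value should be y = -32.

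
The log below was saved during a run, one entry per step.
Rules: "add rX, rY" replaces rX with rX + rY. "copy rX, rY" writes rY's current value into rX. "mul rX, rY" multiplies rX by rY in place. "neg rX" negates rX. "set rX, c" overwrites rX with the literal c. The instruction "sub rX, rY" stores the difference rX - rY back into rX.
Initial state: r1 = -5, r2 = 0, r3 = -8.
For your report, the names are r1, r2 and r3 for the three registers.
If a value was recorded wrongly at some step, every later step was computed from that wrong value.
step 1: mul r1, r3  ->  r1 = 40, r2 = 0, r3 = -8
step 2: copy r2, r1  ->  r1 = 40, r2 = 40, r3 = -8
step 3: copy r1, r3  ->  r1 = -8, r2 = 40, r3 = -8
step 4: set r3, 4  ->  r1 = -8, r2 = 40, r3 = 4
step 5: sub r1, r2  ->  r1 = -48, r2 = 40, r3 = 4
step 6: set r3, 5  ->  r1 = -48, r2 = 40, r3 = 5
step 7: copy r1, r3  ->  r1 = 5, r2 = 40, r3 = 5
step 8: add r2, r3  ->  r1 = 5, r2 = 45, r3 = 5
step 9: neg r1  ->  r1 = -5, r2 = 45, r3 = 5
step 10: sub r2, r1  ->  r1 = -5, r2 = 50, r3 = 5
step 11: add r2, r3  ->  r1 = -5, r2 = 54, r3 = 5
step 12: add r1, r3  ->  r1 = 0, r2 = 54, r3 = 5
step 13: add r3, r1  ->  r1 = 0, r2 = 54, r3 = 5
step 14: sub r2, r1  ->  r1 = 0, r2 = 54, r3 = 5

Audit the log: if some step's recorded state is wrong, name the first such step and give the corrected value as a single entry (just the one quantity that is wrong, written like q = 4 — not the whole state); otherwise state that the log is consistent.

Step 1: r1 = -5 * -8 = 40 — matches.
Step 2: r2 = 40 — no discrepancy.
Step 3: r1 = -8 — no discrepancy.
Step 4: r3 = 4 — same as recorded.
Step 5: r1 = -8 - 40 = -48 — same as recorded.
Step 6: r3 = 5 — matches.
Step 7: r1 = 5 — matches.
Step 8: r2 = 40 + 5 = 45 — exactly as logged.
Step 9: r1 = -(5) = -5 — consistent with the log.
Step 10: r2 = 45 - -5 = 50 — no discrepancy.
Step 11: r2 = 50 + 5 = 55 — the entry is off here.
That makes step 11 the first incorrect line — r2 = 55 is what it should show.

step 11, r2 = 55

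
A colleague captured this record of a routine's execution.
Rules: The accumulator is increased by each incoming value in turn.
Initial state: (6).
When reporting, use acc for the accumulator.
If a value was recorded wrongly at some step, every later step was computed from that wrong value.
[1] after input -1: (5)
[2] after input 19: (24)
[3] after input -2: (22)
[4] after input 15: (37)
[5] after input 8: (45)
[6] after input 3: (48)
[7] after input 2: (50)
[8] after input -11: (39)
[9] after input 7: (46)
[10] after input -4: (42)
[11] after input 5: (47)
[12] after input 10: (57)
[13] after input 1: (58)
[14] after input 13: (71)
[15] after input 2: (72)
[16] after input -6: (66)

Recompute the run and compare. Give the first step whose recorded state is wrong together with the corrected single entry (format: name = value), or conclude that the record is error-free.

Recomputing the run from the initial state:
step 1: acc = 5
step 2: acc = 24
step 3: acc = 22
step 4: acc = 37
step 5: acc = 45
step 6: acc = 48
step 7: acc = 50
step 8: acc = 39
step 9: acc = 46
step 10: acc = 42
step 11: acc = 47
step 12: acc = 57
step 13: acc = 58
step 14: acc = 71
step 15: acc = 73
step 16: acc = 67
The first disagreement with the record is at step 15, where the value should be acc = 73.

step 15, acc = 73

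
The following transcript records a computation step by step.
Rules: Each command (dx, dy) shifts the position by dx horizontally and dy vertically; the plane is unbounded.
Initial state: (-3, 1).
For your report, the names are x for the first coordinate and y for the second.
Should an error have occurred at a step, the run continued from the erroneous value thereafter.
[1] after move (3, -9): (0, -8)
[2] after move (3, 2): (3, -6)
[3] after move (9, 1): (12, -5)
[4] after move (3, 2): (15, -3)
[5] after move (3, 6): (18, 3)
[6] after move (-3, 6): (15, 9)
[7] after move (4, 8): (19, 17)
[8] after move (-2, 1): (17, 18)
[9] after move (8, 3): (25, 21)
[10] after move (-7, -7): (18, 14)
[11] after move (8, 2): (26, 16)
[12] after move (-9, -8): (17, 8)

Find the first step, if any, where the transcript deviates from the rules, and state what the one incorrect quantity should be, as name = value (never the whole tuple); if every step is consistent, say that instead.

no error

1. x = -3 + (3) = 0, y = 1 + (-9) = -8 (in agreement)
2. x = 0 + (3) = 3, y = -8 + (2) = -6 (same as recorded)
3. x = 3 + (9) = 12, y = -6 + (1) = -5 (checks out)
4. x = 12 + (3) = 15, y = -5 + (2) = -3 (consistent with the transcript)
5. x = 15 + (3) = 18, y = -3 + (6) = 3 (no discrepancy)
6. x = 18 + (-3) = 15, y = 3 + (6) = 9 (verified)
7. x = 15 + (4) = 19, y = 9 + (8) = 17 (verified)
8. x = 19 + (-2) = 17, y = 17 + (1) = 18 (no discrepancy)
9. x = 17 + (8) = 25, y = 18 + (3) = 21 (agrees with the transcript)
10. x = 25 + (-7) = 18, y = 21 + (-7) = 14 (same as recorded)
11. x = 18 + (8) = 26, y = 14 + (2) = 16 (no discrepancy)
12. x = 26 + (-9) = 17, y = 16 + (-8) = 8 (consistent with the transcript)
The whole run recomputes cleanly — no discrepancies.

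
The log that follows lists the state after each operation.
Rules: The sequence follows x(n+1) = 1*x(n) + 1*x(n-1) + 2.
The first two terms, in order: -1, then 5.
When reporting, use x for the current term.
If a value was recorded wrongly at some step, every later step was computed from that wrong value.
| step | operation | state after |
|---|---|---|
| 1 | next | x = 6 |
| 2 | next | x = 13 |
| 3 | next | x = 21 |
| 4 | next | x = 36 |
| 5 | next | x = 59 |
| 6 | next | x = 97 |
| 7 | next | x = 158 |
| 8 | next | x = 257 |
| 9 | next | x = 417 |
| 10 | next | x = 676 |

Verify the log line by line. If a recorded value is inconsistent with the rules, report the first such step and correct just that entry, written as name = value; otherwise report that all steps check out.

no error

Step 1: x = 1*(5) + (1)*(-1) + (2) = 6 — confirmed correct.
Step 2: x = 1*(6) + (1)*(5) + (2) = 13 — same as recorded.
Step 3: x = 1*(13) + (1)*(6) + (2) = 21 — confirmed correct.
Step 4: x = 1*(21) + (1)*(13) + (2) = 36 — in agreement.
Step 5: x = 1*(36) + (1)*(21) + (2) = 59 — matches.
Step 6: x = 1*(59) + (1)*(36) + (2) = 97 — in agreement.
Step 7: x = 1*(97) + (1)*(59) + (2) = 158 — consistent with the log.
Step 8: x = 1*(158) + (1)*(97) + (2) = 257 — no discrepancy.
Step 9: x = 1*(257) + (1)*(158) + (2) = 417 — consistent with the log.
Step 10: x = 1*(417) + (1)*(257) + (2) = 676 — confirmed correct.
Each recorded entry agrees with the recomputation.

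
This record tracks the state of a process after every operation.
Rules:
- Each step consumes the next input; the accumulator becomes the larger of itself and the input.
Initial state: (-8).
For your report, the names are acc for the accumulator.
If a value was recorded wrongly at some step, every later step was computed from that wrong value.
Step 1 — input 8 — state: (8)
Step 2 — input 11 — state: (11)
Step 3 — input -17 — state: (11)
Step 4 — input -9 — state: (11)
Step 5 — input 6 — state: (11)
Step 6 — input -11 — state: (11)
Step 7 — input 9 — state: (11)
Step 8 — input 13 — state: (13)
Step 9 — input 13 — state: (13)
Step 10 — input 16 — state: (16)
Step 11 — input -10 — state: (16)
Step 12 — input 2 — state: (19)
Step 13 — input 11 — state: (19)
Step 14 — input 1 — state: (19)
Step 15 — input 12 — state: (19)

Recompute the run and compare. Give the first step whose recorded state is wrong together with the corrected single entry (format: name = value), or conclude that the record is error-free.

step 12, acc = 16

Recomputing the run from the initial state:
step 1: acc = 8
step 2: acc = 11
step 3: acc = 11
step 4: acc = 11
step 5: acc = 11
step 6: acc = 11
step 7: acc = 11
step 8: acc = 13
step 9: acc = 13
step 10: acc = 16
step 11: acc = 16
step 12: acc = 16
step 13: acc = 16
step 14: acc = 16
step 15: acc = 16
The first disagreement with the record is at step 12, where the value should be acc = 16.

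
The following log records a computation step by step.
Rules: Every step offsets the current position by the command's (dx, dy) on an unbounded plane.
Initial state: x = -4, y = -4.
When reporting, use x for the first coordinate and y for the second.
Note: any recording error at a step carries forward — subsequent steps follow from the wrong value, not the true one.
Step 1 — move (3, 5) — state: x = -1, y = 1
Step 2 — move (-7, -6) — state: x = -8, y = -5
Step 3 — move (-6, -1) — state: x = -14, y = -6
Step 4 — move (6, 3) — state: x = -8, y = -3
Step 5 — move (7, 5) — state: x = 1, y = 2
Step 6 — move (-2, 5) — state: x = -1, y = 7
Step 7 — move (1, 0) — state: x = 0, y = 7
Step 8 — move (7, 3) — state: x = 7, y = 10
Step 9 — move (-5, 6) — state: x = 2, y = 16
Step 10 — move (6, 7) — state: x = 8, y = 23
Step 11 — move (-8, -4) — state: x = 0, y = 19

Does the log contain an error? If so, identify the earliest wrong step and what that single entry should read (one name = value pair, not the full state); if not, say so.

step 5, x = -1

step 1: x = -4 + (3) = -1, y = -4 + (5) = 1 -> checks out
step 2: x = -1 + (-7) = -8, y = 1 + (-6) = -5 -> consistent with the log
step 3: x = -8 + (-6) = -14, y = -5 + (-1) = -6 -> verified
step 4: x = -14 + (6) = -8, y = -6 + (3) = -3 -> no discrepancy
step 5: x = -8 + (7) = -1, y = -3 + (5) = 2 -> not what was recorded
First deviation found at step 5; the corrected entry is x = -1.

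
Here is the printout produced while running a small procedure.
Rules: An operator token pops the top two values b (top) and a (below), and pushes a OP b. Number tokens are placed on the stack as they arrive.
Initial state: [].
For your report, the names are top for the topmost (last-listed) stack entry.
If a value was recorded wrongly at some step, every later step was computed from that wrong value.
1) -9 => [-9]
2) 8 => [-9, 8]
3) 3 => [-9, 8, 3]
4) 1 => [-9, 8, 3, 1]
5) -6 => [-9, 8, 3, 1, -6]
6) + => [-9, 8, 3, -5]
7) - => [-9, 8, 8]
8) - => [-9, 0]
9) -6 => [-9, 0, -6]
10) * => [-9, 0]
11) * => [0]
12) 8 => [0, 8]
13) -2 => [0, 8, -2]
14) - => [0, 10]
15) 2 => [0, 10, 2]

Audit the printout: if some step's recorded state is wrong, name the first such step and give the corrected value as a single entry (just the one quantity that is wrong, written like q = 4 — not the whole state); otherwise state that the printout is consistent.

no error

Step 1: push -9: top = -9 — agrees with the printout.
Step 2: push 8: top = 8 — same as recorded.
Step 3: push 3: top = 3 — no discrepancy.
Step 4: push 1: top = 1 — confirmed correct.
Step 5: push -6: top = -6 — exactly as logged.
Step 6: 1 + -6 = -5 — matches.
Step 7: 3 - -5 = 8 — same as recorded.
Step 8: 8 - 8 = 0 — consistent with the printout.
Step 9: push -6: top = -6 — same as recorded.
Step 10: 0 * -6 = 0 — consistent with the printout.
Step 11: -9 * 0 = 0 — same as recorded.
Step 12: push 8: top = 8 — checks out.
Step 13: push -2: top = -2 — exactly as logged.
Step 14: 8 - -2 = 10 — in agreement.
Step 15: push 2: top = 2 — checks out.
The recomputation confirms every line.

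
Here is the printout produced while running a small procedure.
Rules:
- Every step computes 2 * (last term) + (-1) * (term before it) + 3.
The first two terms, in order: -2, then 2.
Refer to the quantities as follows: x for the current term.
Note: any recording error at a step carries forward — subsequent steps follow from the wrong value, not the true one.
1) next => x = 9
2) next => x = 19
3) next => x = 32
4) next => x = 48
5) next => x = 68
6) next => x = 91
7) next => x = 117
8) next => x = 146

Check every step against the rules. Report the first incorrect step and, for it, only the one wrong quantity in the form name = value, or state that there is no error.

step 1: x = 2*(2) + (-1)*(-2) + (3) = 9 -> in agreement
step 2: x = 2*(9) + (-1)*(2) + (3) = 19 -> same as recorded
step 3: x = 2*(19) + (-1)*(9) + (3) = 32 -> exactly as logged
step 4: x = 2*(32) + (-1)*(19) + (3) = 48 -> same as recorded
step 5: x = 2*(48) + (-1)*(32) + (3) = 67 -> this is not what the printout shows
First incorrect step: 5; the correct value is x = 67.

step 5, x = 67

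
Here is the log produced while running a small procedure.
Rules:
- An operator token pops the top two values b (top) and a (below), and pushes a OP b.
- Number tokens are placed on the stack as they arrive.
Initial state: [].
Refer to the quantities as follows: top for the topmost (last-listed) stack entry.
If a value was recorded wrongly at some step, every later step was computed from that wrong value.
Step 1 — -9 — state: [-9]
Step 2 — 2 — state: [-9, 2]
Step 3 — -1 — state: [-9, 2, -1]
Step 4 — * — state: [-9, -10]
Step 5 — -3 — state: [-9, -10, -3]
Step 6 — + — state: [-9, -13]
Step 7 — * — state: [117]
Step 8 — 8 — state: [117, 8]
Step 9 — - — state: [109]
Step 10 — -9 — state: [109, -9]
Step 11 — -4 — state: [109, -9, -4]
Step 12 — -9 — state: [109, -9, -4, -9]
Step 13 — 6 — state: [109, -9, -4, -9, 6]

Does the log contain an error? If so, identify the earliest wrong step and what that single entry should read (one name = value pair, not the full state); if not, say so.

Recomputing the run from the initial state:
step 1: [-9]
step 2: [-9, 2]
step 3: [-9, 2, -1]
step 4: [-9, -2]
step 5: [-9, -2, -3]
step 6: [-9, -5]
step 7: [45]
step 8: [45, 8]
step 9: [37]
step 10: [37, -9]
step 11: [37, -9, -4]
step 12: [37, -9, -4, -9]
step 13: [37, -9, -4, -9, 6]
The first disagreement with the log is at step 4, where the value should be top = -2.

step 4, top = -2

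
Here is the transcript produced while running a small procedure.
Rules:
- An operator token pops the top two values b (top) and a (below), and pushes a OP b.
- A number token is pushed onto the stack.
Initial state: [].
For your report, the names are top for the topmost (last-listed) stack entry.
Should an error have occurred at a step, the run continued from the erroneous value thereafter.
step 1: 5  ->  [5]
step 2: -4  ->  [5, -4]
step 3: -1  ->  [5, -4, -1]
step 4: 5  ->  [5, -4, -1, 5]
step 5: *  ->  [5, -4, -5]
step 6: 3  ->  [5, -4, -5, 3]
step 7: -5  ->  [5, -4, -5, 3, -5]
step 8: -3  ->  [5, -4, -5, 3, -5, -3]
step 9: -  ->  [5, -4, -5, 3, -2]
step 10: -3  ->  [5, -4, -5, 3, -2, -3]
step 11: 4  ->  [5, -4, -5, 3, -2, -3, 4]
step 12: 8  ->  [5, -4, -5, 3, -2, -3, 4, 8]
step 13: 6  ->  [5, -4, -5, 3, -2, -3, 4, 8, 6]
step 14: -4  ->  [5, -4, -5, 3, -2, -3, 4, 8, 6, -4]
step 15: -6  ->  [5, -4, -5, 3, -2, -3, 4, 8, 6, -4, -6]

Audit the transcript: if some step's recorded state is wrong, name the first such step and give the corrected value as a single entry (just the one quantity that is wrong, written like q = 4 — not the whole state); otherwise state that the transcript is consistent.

no error

1. push 5: top = 5 (no discrepancy)
2. push -4: top = -4 (confirmed correct)
3. push -1: top = -1 (same as recorded)
4. push 5: top = 5 (in agreement)
5. -1 * 5 = -5 (exactly as logged)
6. push 3: top = 3 (confirmed correct)
7. push -5: top = -5 (same as recorded)
8. push -3: top = -3 (verified)
9. -5 - -3 = -2 (checks out)
10. push -3: top = -3 (no discrepancy)
11. push 4: top = 4 (same as recorded)
12. push 8: top = 8 (exactly as logged)
13. push 6: top = 6 (agrees with the transcript)
14. push -4: top = -4 (agrees with the transcript)
15. push -6: top = -6 (confirmed correct)
All steps check out; nothing to correct.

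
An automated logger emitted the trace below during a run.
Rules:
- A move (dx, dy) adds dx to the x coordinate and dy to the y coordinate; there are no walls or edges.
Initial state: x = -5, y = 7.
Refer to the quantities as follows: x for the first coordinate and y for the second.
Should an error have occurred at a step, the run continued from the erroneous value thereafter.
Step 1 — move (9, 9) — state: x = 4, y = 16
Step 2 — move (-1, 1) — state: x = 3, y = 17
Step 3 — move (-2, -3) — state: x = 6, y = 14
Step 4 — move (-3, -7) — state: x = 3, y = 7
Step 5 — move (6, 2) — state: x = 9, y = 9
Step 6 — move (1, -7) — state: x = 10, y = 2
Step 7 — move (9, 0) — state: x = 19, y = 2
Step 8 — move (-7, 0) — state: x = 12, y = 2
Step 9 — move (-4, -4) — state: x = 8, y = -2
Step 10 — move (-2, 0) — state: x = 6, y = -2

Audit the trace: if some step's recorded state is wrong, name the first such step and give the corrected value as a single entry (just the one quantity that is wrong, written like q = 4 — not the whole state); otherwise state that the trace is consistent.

step 3, x = 1

Recomputing the run from the initial state:
step 1: x = 4, y = 16
step 2: x = 3, y = 17
step 3: x = 1, y = 14
step 4: x = -2, y = 7
step 5: x = 4, y = 9
step 6: x = 5, y = 2
step 7: x = 14, y = 2
step 8: x = 7, y = 2
step 9: x = 3, y = -2
step 10: x = 1, y = -2
The first disagreement with the trace is at step 3, where the value should be x = 1.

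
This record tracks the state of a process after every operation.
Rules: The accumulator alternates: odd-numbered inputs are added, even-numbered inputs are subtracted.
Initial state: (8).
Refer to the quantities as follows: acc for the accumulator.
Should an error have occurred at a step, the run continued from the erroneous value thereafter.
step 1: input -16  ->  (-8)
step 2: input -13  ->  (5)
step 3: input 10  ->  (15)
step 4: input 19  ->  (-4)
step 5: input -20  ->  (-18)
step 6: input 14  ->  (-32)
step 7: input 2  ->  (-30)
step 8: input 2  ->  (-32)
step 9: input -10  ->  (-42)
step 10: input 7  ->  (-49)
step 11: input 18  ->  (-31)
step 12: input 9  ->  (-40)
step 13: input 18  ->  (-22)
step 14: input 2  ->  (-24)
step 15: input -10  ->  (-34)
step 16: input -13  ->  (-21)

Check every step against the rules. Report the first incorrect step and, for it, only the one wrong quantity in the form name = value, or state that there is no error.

step 5, acc = -24

Recomputing the run from the initial state:
step 1: acc = -8
step 2: acc = 5
step 3: acc = 15
step 4: acc = -4
step 5: acc = -24
step 6: acc = -38
step 7: acc = -36
step 8: acc = -38
step 9: acc = -48
step 10: acc = -55
step 11: acc = -37
step 12: acc = -46
step 13: acc = -28
step 14: acc = -30
step 15: acc = -40
step 16: acc = -27
The first disagreement with the record is at step 5, where the value should be acc = -24.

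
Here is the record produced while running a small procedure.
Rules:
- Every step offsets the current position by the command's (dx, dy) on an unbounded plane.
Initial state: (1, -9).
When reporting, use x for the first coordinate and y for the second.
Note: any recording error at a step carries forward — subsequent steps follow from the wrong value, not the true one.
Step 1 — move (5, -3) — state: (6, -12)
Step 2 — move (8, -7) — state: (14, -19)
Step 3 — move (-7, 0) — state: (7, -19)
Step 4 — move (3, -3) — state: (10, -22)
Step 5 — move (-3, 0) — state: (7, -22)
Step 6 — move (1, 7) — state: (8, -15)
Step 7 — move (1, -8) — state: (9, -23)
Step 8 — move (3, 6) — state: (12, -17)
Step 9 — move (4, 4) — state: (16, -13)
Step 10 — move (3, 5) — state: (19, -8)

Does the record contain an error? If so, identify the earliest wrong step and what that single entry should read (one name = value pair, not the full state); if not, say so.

no error

1. x = 1 + (5) = 6, y = -9 + (-3) = -12 (confirmed correct)
2. x = 6 + (8) = 14, y = -12 + (-7) = -19 (agrees with the record)
3. x = 14 + (-7) = 7, y = -19 + (0) = -19 (same as recorded)
4. x = 7 + (3) = 10, y = -19 + (-3) = -22 (matches)
5. x = 10 + (-3) = 7, y = -22 + (0) = -22 (matches)
6. x = 7 + (1) = 8, y = -22 + (7) = -15 (exactly as logged)
7. x = 8 + (1) = 9, y = -15 + (-8) = -23 (checks out)
8. x = 9 + (3) = 12, y = -23 + (6) = -17 (exactly as logged)
9. x = 12 + (4) = 16, y = -17 + (4) = -13 (no discrepancy)
10. x = 16 + (3) = 19, y = -13 + (5) = -8 (in agreement)
All steps check out; nothing to correct.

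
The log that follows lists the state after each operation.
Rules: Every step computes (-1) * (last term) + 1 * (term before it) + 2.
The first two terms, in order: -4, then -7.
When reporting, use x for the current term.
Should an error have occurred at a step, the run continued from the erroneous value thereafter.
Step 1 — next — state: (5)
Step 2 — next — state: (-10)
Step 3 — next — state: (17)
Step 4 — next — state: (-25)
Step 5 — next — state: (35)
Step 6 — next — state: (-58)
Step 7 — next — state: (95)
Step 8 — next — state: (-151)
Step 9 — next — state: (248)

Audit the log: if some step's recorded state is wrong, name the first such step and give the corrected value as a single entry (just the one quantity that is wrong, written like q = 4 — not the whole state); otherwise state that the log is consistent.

Step 1: x = -1*(-7) + (1)*(-4) + (2) = 5 — agrees with the log.
Step 2: x = -1*(5) + (1)*(-7) + (2) = -10 — exactly as logged.
Step 3: x = -1*(-10) + (1)*(5) + (2) = 17 — matches.
Step 4: x = -1*(17) + (1)*(-10) + (2) = -25 — confirmed correct.
Step 5: x = -1*(-25) + (1)*(17) + (2) = 44 — this is not what the log shows.
So the first discrepancy is step 5, where the right value is x = 44.

step 5, x = 44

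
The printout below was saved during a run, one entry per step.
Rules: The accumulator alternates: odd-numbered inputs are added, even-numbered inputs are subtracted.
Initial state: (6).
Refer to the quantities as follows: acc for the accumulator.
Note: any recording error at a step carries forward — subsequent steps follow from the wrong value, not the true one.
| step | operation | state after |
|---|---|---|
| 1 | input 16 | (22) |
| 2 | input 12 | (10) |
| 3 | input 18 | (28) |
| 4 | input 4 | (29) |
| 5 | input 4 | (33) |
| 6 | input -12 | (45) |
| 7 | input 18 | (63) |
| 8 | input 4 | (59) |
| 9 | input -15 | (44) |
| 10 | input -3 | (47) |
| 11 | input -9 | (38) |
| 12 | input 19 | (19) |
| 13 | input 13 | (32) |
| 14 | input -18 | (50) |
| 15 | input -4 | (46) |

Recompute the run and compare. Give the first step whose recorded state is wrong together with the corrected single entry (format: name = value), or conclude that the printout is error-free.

1. acc = 6 + 16 = 22 (verified)
2. acc = 22 - 12 = 10 (confirmed correct)
3. acc = 10 + 18 = 28 (agrees with the printout)
4. acc = 28 - 4 = 24 (this is not what the printout shows)
Conclusion: step 4 carries the first error; the entry should be acc = 24.

step 4, acc = 24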